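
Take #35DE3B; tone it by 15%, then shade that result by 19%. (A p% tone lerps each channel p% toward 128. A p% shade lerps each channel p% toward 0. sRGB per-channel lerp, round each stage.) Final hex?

#35DE3B is rgb(53, 222, 59).
A 15% tone moves each channel 15% toward 128:
  R: 53 + 11.25 = 64.25 → 64
  G: 222 + 0.15×(128−222) = 222 − 14.1 = 207.9 → 208
  B: 59 + 0.15×(128−59) = 59 + 10.35 = 69.35 → 69
After the tone: rgb(64, 208, 69) = #40D045.
Per channel, c → c + 0.19(0 − c):
  R: 64 + 0.19×(0−64) = 64 − 12.16 = 51.84 → 52
  G: 208 + 0.19×(0−208) = 208 − 39.52 = 168.48 → 168
  B: 69 − 13.11 = 55.89 → 56
rgb(52, 168, 56) = #34A838.

#34A838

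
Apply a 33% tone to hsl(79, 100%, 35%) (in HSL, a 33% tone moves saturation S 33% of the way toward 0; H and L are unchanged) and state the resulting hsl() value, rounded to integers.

hsl(79, 67%, 35%)

S moves 33% from 100 toward 0: 100 − 33 = 67 → 67.
H and L are unchanged.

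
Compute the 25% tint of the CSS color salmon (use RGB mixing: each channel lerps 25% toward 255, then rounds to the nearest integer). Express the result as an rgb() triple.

rgb(251, 160, 149)

CSS salmon is rgb(250, 128, 114).
Per channel, c → c + 0.25(255 − c):
  R: 250 + 0.25×(255−250) = 250 + 1.25 = 251.25 → 251
  G: 128 + 0.25×(255−128) = 128 + 31.75 = 159.75 → 160
  B: 114 + 0.25×(255−114) = 114 + 35.25 = 149.25 → 149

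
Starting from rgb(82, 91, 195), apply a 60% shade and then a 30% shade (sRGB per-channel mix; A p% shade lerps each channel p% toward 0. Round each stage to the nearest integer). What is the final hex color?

#171937

A 60% shade moves each channel 60% toward 0:
  R: 82 + 0.6×(0−82) = 82 − 49.2 = 32.8 → 33
  G: 91 − 54.6 = 36.4 → 36
  B: 195 − 117 = 78 → 78
After the shade: rgb(33, 36, 78) = #21244E.
Lerp each channel 30% toward 0:
  R: 33 − 9.9 = 23.1 → 23
  G: 36 − 10.8 = 25.2 → 25
  B: 78 + 0.3×(0−78) = 78 − 23.4 = 54.6 → 55
rgb(23, 25, 55) = #171937.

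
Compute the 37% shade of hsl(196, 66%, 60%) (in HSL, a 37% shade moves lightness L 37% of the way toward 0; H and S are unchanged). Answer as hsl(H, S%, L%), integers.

L moves 37% from 60 toward 0: 60 − 22.2 = 37.8 → 38.
H and S are unchanged.

hsl(196, 66%, 38%)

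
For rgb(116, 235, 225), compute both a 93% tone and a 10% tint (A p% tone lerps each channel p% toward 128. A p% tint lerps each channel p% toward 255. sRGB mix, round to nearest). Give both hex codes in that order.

#7F8787, #82EDE4

93% tone:
  R: 116 + 0.93×(128−116) = 116 + 11.16 = 127.16 → 127
  G: 235 − 99.51 = 135.49 → 135
  B: 225 + 0.93×(128−225) = 225 − 90.21 = 134.79 → 135
  → #7F8787
10% tint:
  R: 116 + 0.1×(255−116) = 116 + 13.9 = 129.9 → 130
  G: 235 + 2 = 237 → 237
  B: 225 + 0.1×(255−225) = 225 + 3 = 228 → 228
  → #82EDE4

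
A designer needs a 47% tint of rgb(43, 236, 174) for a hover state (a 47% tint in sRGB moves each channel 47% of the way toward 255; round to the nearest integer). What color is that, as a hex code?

A 47% tint moves each channel 47% toward 255:
  R: 43 + 99.64 = 142.64 → 143
  G: 236 + 8.93 = 244.93 → 245
  B: 174 + 38.07 = 212.07 → 212
rgb(143, 245, 212) = #8ff5d4.

#8ff5d4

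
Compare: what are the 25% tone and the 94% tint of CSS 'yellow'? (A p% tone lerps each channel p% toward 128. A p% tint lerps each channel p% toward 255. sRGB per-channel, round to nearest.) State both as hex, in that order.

#dfdf20, #fffff0

CSS yellow is rgb(255, 255, 0).
25% tone:
  R: 255 + 0.25×(128−255) = 255 − 31.75 = 223.25 → 223
  G: 255 + 0.25×(128−255) = 255 − 31.75 = 223.25 → 223
  B: 0 + 0.25×(128−0) = 0 + 32 = 32 → 32
  → #dfdf20
94% tint:
  R: 255 + 0.94×(255−255) = 255 + 0 = 255 → 255
  G: 255 + 0 = 255 → 255
  B: 0 + 239.7 = 239.7 → 240
  → #fffff0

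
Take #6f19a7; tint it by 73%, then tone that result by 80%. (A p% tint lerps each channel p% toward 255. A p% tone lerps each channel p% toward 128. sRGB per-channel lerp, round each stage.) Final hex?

#928d95

#6f19a7 is rgb(111, 25, 167).
Per channel, c → c + 0.73(255 − c):
  R: 111 + 0.73×(255−111) = 111 + 105.12 = 216.12 → 216
  G: 25 + 0.73×(255−25) = 25 + 167.9 = 192.9 → 193
  B: 167 + 0.73×(255−167) = 167 + 64.24 = 231.24 → 231
After the tint: rgb(216, 193, 231) = #d8c1e7.
Per channel, c → c + 0.8(128 − c):
  R: 216 + 0.8×(128−216) = 216 − 70.4 = 145.6 → 146
  G: 193 − 52 = 141 → 141
  B: 231 − 82.4 = 148.6 → 149
rgb(146, 141, 149) = #928d95.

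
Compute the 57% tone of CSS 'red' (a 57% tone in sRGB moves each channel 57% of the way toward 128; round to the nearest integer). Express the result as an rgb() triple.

CSS red is rgb(255, 0, 0).
Lerp each channel 57% toward 128:
  R: 255 + 0.57×(128−255) = 255 − 72.39 = 182.61 → 183
  G: 0 + 0.57×(128−0) = 0 + 72.96 = 72.96 → 73
  B: 0 + 72.96 = 72.96 → 73

rgb(183, 73, 73)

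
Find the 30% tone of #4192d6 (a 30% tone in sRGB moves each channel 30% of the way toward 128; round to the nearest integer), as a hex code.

#548dbc

#4192d6 is rgb(65, 146, 214).
Lerp each channel 30% toward 128:
  R: 65 + 0.3×(128−65) = 65 + 18.9 = 83.9 → 84
  G: 146 + 0.3×(128−146) = 146 − 5.4 = 140.6 → 141
  B: 214 + 0.3×(128−214) = 214 − 25.8 = 188.2 → 188
rgb(84, 141, 188) = #548dbc.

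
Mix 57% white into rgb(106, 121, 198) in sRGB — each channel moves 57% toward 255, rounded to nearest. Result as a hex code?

#BFC5E6

Lerp each channel 57% toward 255:
  R: 106 + 84.93 = 190.93 → 191
  G: 121 + 0.57×(255−121) = 121 + 76.38 = 197.38 → 197
  B: 198 + 0.57×(255−198) = 198 + 32.49 = 230.49 → 230
rgb(191, 197, 230) = #BFC5E6.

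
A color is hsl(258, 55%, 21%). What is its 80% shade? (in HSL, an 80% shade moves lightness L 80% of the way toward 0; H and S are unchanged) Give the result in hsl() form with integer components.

hsl(258, 55%, 4%)

L moves 80% from 21 toward 0: 21 − 16.8 = 4.2 → 4.
H and S are unchanged.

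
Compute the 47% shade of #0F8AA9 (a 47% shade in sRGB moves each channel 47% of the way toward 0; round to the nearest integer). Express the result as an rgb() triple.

#0F8AA9 is rgb(15, 138, 169).
Lerp each channel 47% toward 0:
  R: 15 + 0.47×(0−15) = 15 − 7.05 = 7.95 → 8
  G: 138 + 0.47×(0−138) = 138 − 64.86 = 73.14 → 73
  B: 169 + 0.47×(0−169) = 169 − 79.43 = 89.57 → 90

rgb(8, 73, 90)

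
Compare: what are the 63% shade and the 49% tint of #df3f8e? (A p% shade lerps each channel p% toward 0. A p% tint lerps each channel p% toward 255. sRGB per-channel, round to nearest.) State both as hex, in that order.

#531735, #ef9dc5

#df3f8e is rgb(223, 63, 142).
63% shade:
  R: 223 − 140.49 = 82.51 → 83
  G: 63 + 0.63×(0−63) = 63 − 39.69 = 23.31 → 23
  B: 142 + 0.63×(0−142) = 142 − 89.46 = 52.54 → 53
  → #531735
49% tint:
  R: 223 + 0.49×(255−223) = 223 + 15.68 = 238.68 → 239
  G: 63 + 0.49×(255−63) = 63 + 94.08 = 157.08 → 157
  B: 142 + 55.37 = 197.37 → 197
  → #ef9dc5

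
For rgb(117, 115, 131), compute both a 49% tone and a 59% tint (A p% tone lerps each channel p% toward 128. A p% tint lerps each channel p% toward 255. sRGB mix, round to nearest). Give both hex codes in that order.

49% tone:
  R: 117 + 0.49×(128−117) = 117 + 5.39 = 122.39 → 122
  G: 115 + 0.49×(128−115) = 115 + 6.37 = 121.37 → 121
  B: 131 + 0.49×(128−131) = 131 − 1.47 = 129.53 → 130
  → #7A7982
59% tint:
  R: 117 + 0.59×(255−117) = 117 + 81.42 = 198.42 → 198
  G: 115 + 0.59×(255−115) = 115 + 82.6 = 197.6 → 198
  B: 131 + 73.16 = 204.16 → 204
  → #C6C6CC

#7A7982, #C6C6CC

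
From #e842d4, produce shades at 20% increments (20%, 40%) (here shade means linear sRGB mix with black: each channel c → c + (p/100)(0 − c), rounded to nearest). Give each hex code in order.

#e842d4 is rgb(232, 66, 212).
20%: (232 − 46.4 = 185.6→186, 66 − 13.2 = 52.8→53, 212 − 42.4 = 169.6→170) → #ba35aa
40%: (232 − 92.8 = 139.2→139, 66 − 26.4 = 39.6→40, 212 − 84.8 = 127.2→127) → #8b287f

#ba35aa, #8b287f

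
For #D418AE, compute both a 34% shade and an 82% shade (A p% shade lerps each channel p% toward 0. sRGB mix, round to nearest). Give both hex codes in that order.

#8C1073, #26041F

#D418AE is rgb(212, 24, 174).
34% shade:
  R: 212 + 0.34×(0−212) = 212 − 72.08 = 139.92 → 140
  G: 24 − 8.16 = 15.84 → 16
  B: 174 + 0.34×(0−174) = 174 − 59.16 = 114.84 → 115
  → #8C1073
82% shade:
  R: 212 + 0.82×(0−212) = 212 − 173.84 = 38.16 → 38
  G: 24 − 19.68 = 4.32 → 4
  B: 174 + 0.82×(0−174) = 174 − 142.68 = 31.32 → 31
  → #26041F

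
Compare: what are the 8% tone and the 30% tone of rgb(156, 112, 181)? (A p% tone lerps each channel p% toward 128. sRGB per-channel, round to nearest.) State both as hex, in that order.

8% tone:
  R: 156 − 2.24 = 153.76 → 154
  G: 112 + 1.28 = 113.28 → 113
  B: 181 − 4.24 = 176.76 → 177
  → #9A71B1
30% tone:
  R: 156 + 0.3×(128−156) = 156 − 8.4 = 147.6 → 148
  G: 112 + 0.3×(128−112) = 112 + 4.8 = 116.8 → 117
  B: 181 + 0.3×(128−181) = 181 − 15.9 = 165.1 → 165
  → #9475A5

#9A71B1, #9475A5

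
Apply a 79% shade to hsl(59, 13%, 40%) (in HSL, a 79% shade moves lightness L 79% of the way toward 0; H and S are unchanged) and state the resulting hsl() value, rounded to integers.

hsl(59, 13%, 8%)

L moves 79% from 40 toward 0: 40 − 31.6 = 8.4 → 8.
H and S are unchanged.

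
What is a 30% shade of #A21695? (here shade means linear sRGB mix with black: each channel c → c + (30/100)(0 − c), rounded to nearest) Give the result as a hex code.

#710F68

#A21695 is rgb(162, 22, 149).
A 30% shade moves each channel 30% toward 0:
  R: 162 − 48.6 = 113.4 → 113
  G: 22 + 0.3×(0−22) = 22 − 6.6 = 15.4 → 15
  B: 149 − 44.7 = 104.3 → 104
rgb(113, 15, 104) = #710F68.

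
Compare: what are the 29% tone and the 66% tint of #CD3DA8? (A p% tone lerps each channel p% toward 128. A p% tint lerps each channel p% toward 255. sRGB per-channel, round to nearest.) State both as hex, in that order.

#B7509C, #EEBDE1

#CD3DA8 is rgb(205, 61, 168).
29% tone:
  R: 205 − 22.33 = 182.67 → 183
  G: 61 + 0.29×(128−61) = 61 + 19.43 = 80.43 → 80
  B: 168 − 11.6 = 156.4 → 156
  → #B7509C
66% tint:
  R: 205 + 0.66×(255−205) = 205 + 33 = 238 → 238
  G: 61 + 0.66×(255−61) = 61 + 128.04 = 189.04 → 189
  B: 168 + 0.66×(255−168) = 168 + 57.42 = 225.42 → 225
  → #EEBDE1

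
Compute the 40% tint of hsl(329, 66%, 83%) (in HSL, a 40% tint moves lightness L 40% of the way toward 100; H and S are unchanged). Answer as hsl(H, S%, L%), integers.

L moves 40% from 83 toward 100: 83 + 6.8 = 89.8 → 90.
H and S are unchanged.

hsl(329, 66%, 90%)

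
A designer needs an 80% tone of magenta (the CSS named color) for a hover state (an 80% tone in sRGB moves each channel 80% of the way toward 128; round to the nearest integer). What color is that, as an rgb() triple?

CSS magenta is rgb(255, 0, 255).
Per channel, c → c + 0.8(128 − c):
  R: 255 + 0.8×(128−255) = 255 − 101.6 = 153.4 → 153
  G: 0 + 0.8×(128−0) = 0 + 102.4 = 102.4 → 102
  B: 255 + 0.8×(128−255) = 255 − 101.6 = 153.4 → 153

rgb(153, 102, 153)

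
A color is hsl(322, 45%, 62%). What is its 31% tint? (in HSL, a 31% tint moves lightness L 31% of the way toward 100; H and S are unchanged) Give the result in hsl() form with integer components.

L moves 31% from 62 toward 100: 62 + 11.78 = 73.78 → 74.
H and S are unchanged.

hsl(322, 45%, 74%)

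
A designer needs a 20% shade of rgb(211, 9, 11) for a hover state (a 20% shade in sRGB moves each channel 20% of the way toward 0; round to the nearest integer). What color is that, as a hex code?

#a90709

Per channel, c → c + 0.2(0 − c):
  R: 211 − 42.2 = 168.8 → 169
  G: 9 + 0.2×(0−9) = 9 − 1.8 = 7.2 → 7
  B: 11 − 2.2 = 8.8 → 9
rgb(169, 7, 9) = #a90709.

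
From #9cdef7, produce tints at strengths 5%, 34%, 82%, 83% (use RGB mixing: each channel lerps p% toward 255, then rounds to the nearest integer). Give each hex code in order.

#a1e0f7, #bee9fa, #edf9fe, #eef9fe

#9cdef7 is rgb(156, 222, 247).
5%: (156 + 4.95 = 160.95→161, 222 + 1.65 = 223.65→224, 247→247) → #a1e0f7
34%: (156 + 33.66 = 189.66→190, 222 + 11.22 = 233.22→233, 247 + 2.72 = 249.72→250) → #bee9fa
82%: (156 + 81.18 = 237.18→237, 222 + 27.06 = 249.06→249, 247 + 6.56 = 253.56→254) → #edf9fe
83%: (156 + 82.17 = 238.17→238, 222 + 27.39 = 249.39→249, 247 + 6.64 = 253.64→254) → #eef9fe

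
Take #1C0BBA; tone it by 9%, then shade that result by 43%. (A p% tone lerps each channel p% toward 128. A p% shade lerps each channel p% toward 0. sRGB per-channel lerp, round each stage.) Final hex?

#150D67

#1C0BBA is rgb(28, 11, 186).
A 9% tone moves each channel 9% toward 128:
  R: 28 + 9 = 37 → 37
  G: 11 + 0.09×(128−11) = 11 + 10.53 = 21.53 → 22
  B: 186 − 5.22 = 180.78 → 181
After the tone: rgb(37, 22, 181) = #2516B5.
Lerp each channel 43% toward 0:
  R: 37 + 0.43×(0−37) = 37 − 15.91 = 21.09 → 21
  G: 22 + 0.43×(0−22) = 22 − 9.46 = 12.54 → 13
  B: 181 + 0.43×(0−181) = 181 − 77.83 = 103.17 → 103
rgb(21, 13, 103) = #150D67.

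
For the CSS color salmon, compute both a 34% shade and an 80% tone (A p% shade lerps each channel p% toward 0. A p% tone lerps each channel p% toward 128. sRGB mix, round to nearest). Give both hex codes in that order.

#a5544b, #98807d

CSS salmon is rgb(250, 128, 114).
34% shade:
  R: 250 + 0.34×(0−250) = 250 − 85 = 165 → 165
  G: 128 − 43.52 = 84.48 → 84
  B: 114 + 0.34×(0−114) = 114 − 38.76 = 75.24 → 75
  → #a5544b
80% tone:
  R: 250 − 97.6 = 152.4 → 152
  G: 128 + 0.8×(128−128) = 128 + 0 = 128 → 128
  B: 114 + 0.8×(128−114) = 114 + 11.2 = 125.2 → 125
  → #98807d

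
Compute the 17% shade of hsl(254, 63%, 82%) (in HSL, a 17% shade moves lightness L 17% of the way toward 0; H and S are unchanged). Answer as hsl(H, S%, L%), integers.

hsl(254, 63%, 68%)

L moves 17% from 82 toward 0: 82 − 13.94 = 68.06 → 68.
H and S are unchanged.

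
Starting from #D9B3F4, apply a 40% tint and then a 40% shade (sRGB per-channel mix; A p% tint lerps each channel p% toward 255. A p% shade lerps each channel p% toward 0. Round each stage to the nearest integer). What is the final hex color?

#8B7D95

#D9B3F4 is rgb(217, 179, 244).
Per channel, c → c + 0.4(255 − c):
  R: 217 + 0.4×(255−217) = 217 + 15.2 = 232.2 → 232
  G: 179 + 0.4×(255−179) = 179 + 30.4 = 209.4 → 209
  B: 244 + 4.4 = 248.4 → 248
After the tint: rgb(232, 209, 248) = #E8D1F8.
Per channel, c → c + 0.4(0 − c):
  R: 232 − 92.8 = 139.2 → 139
  G: 209 + 0.4×(0−209) = 209 − 83.6 = 125.4 → 125
  B: 248 + 0.4×(0−248) = 248 − 99.2 = 148.8 → 149
rgb(139, 125, 149) = #8B7D95.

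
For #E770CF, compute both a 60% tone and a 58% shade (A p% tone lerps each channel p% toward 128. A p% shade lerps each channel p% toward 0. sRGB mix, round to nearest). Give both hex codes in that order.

#A97AA0, #612F57

#E770CF is rgb(231, 112, 207).
60% tone:
  R: 231 − 61.8 = 169.2 → 169
  G: 112 + 0.6×(128−112) = 112 + 9.6 = 121.6 → 122
  B: 207 + 0.6×(128−207) = 207 − 47.4 = 159.6 → 160
  → #A97AA0
58% shade:
  R: 231 + 0.58×(0−231) = 231 − 133.98 = 97.02 → 97
  G: 112 + 0.58×(0−112) = 112 − 64.96 = 47.04 → 47
  B: 207 − 120.06 = 86.94 → 87
  → #612F57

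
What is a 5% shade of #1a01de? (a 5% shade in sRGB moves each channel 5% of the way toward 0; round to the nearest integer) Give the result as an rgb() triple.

rgb(25, 1, 211)

#1a01de is rgb(26, 1, 222).
Per channel, c → c + 0.05(0 − c):
  R: 26 − 1.3 = 24.7 → 25
  G: 1 + 0.05×(0−1) = 1 − 0.05 = 0.95 → 1
  B: 222 + 0.05×(0−222) = 222 − 11.1 = 210.9 → 211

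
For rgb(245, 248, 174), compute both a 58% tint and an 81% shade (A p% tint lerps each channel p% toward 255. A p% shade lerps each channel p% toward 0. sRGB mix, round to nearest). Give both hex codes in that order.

#fbfcdd, #2f2f21

58% tint:
  R: 245 + 5.8 = 250.8 → 251
  G: 248 + 0.58×(255−248) = 248 + 4.06 = 252.06 → 252
  B: 174 + 0.58×(255−174) = 174 + 46.98 = 220.98 → 221
  → #fbfcdd
81% shade:
  R: 245 + 0.81×(0−245) = 245 − 198.45 = 46.55 → 47
  G: 248 + 0.81×(0−248) = 248 − 200.88 = 47.12 → 47
  B: 174 + 0.81×(0−174) = 174 − 140.94 = 33.06 → 33
  → #2f2f21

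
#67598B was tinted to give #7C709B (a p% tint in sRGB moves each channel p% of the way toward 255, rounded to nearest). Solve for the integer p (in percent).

#67598B is rgb(103, 89, 139); #7C709B is rgb(124, 112, 155).
On the G channel (widest range): 112 ≈ 89 + (p/100)(255 − 89), so p ≈ 100×(112 − 89)/(255 − 89) = 2300/166 = 13.86.
p = 14 reproduces all three channels after rounding.

14%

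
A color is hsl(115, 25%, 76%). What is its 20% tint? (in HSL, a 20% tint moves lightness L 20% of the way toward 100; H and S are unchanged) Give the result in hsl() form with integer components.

L moves 20% from 76 toward 100: 76 + 4.8 = 80.8 → 81.
H and S are unchanged.

hsl(115, 25%, 81%)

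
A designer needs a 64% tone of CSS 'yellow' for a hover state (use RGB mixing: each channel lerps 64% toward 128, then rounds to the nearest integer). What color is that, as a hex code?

CSS yellow is rgb(255, 255, 0).
Per channel, c → c + 0.64(128 − c):
  R: 255 + 0.64×(128−255) = 255 − 81.28 = 173.72 → 174
  G: 255 + 0.64×(128−255) = 255 − 81.28 = 173.72 → 174
  B: 0 + 0.64×(128−0) = 0 + 81.92 = 81.92 → 82
rgb(174, 174, 82) = #aeae52.

#aeae52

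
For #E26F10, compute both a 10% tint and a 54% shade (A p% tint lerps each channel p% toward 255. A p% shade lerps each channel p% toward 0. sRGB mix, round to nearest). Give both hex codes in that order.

#E26F10 is rgb(226, 111, 16).
10% tint:
  R: 226 + 2.9 = 228.9 → 229
  G: 111 + 14.4 = 125.4 → 125
  B: 16 + 23.9 = 39.9 → 40
  → #E57D28
54% shade:
  R: 226 − 122.04 = 103.96 → 104
  G: 111 + 0.54×(0−111) = 111 − 59.94 = 51.06 → 51
  B: 16 − 8.64 = 7.36 → 7
  → #683307

#E57D28, #683307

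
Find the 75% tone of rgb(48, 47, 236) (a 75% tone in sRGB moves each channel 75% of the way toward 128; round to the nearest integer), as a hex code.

Lerp each channel 75% toward 128:
  R: 48 + 0.75×(128−48) = 48 + 60 = 108 → 108
  G: 47 + 0.75×(128−47) = 47 + 60.75 = 107.75 → 108
  B: 236 − 81 = 155 → 155
rgb(108, 108, 155) = #6C6C9B.

#6C6C9B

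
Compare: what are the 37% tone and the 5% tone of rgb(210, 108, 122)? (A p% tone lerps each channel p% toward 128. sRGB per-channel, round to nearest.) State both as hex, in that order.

37% tone:
  R: 210 + 0.37×(128−210) = 210 − 30.34 = 179.66 → 180
  G: 108 + 7.4 = 115.4 → 115
  B: 122 + 2.22 = 124.22 → 124
  → #B4737C
5% tone:
  R: 210 − 4.1 = 205.9 → 206
  G: 108 + 0.05×(128−108) = 108 + 1 = 109 → 109
  B: 122 + 0.05×(128−122) = 122 + 0.3 = 122.3 → 122
  → #CE6D7A

#B4737C, #CE6D7A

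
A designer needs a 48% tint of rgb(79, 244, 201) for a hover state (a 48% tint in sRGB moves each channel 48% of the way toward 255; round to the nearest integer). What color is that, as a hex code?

A 48% tint moves each channel 48% toward 255:
  R: 79 + 84.48 = 163.48 → 163
  G: 244 + 0.48×(255−244) = 244 + 5.28 = 249.28 → 249
  B: 201 + 0.48×(255−201) = 201 + 25.92 = 226.92 → 227
rgb(163, 249, 227) = #A3F9E3.

#A3F9E3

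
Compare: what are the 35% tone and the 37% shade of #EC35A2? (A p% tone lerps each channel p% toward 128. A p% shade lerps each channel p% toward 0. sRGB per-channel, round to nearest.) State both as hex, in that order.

#EC35A2 is rgb(236, 53, 162).
35% tone:
  R: 236 + 0.35×(128−236) = 236 − 37.8 = 198.2 → 198
  G: 53 + 0.35×(128−53) = 53 + 26.25 = 79.25 → 79
  B: 162 − 11.9 = 150.1 → 150
  → #C64F96
37% shade:
  R: 236 + 0.37×(0−236) = 236 − 87.32 = 148.68 → 149
  G: 53 + 0.37×(0−53) = 53 − 19.61 = 33.39 → 33
  B: 162 − 59.94 = 102.06 → 102
  → #952166

#C64F96, #952166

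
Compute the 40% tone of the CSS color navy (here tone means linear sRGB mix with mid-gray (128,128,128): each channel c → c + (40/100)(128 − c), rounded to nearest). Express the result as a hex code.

#333380

CSS navy is rgb(0, 0, 128).
Lerp each channel 40% toward 128:
  R: 0 + 51.2 = 51.2 → 51
  G: 0 + 0.4×(128−0) = 0 + 51.2 = 51.2 → 51
  B: 128 + 0 = 128 → 128
rgb(51, 51, 128) = #333380.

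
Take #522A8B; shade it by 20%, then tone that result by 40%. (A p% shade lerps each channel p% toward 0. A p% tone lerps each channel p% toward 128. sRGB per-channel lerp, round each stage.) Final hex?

#5B4876

#522A8B is rgb(82, 42, 139).
A 20% shade moves each channel 20% toward 0:
  R: 82 − 16.4 = 65.6 → 66
  G: 42 − 8.4 = 33.6 → 34
  B: 139 + 0.2×(0−139) = 139 − 27.8 = 111.2 → 111
After the shade: rgb(66, 34, 111) = #42226F.
A 40% tone moves each channel 40% toward 128:
  R: 66 + 0.4×(128−66) = 66 + 24.8 = 90.8 → 91
  G: 34 + 0.4×(128−34) = 34 + 37.6 = 71.6 → 72
  B: 111 + 0.4×(128−111) = 111 + 6.8 = 117.8 → 118
rgb(91, 72, 118) = #5B4876.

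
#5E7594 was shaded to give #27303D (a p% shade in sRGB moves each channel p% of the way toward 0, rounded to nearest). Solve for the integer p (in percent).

#5E7594 is rgb(94, 117, 148); #27303D is rgb(39, 48, 61).
On the B channel (widest range): 61 ≈ 148 + (p/100)(0 − 148), so p ≈ 100×(61 − 148)/(0 − 148) = -8700/-148 = 58.78.
p = 59 reproduces all three channels after rounding.

59%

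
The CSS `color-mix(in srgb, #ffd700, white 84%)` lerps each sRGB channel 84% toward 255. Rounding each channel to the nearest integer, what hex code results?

#fff9d6

#ffd700 is rgb(255, 215, 0).
Lerp each channel 84% toward 255:
  R: 255 + 0 = 255 → 255
  G: 215 + 0.84×(255−215) = 215 + 33.6 = 248.6 → 249
  B: 0 + 0.84×(255−0) = 0 + 214.2 = 214.2 → 214
rgb(255, 249, 214) = #fff9d6.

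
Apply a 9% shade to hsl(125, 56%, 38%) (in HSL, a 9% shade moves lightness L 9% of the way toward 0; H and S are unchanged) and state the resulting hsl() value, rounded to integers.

L moves 9% from 38 toward 0: 38 − 3.42 = 34.58 → 35.
H and S are unchanged.

hsl(125, 56%, 35%)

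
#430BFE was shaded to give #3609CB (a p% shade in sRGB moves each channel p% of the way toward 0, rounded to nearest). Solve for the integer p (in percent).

20%

#430BFE is rgb(67, 11, 254); #3609CB is rgb(54, 9, 203).
On the B channel (widest range): 203 ≈ 254 + (p/100)(0 − 254), so p ≈ 100×(203 − 254)/(0 − 254) = -5100/-254 = 20.08.
p = 20 reproduces all three channels after rounding.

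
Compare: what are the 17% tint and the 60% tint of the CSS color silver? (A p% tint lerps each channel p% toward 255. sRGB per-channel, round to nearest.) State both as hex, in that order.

CSS silver is rgb(192, 192, 192).
17% tint:
  R: 192 + 10.71 = 202.71 → 203
  G: 192 + 10.71 = 202.71 → 203
  B: 192 + 10.71 = 202.71 → 203
  → #CBCBCB
60% tint:
  R: 192 + 0.6×(255−192) = 192 + 37.8 = 229.8 → 230
  G: 192 + 0.6×(255−192) = 192 + 37.8 = 229.8 → 230
  B: 192 + 0.6×(255−192) = 192 + 37.8 = 229.8 → 230
  → #E6E6E6

#CBCBCB, #E6E6E6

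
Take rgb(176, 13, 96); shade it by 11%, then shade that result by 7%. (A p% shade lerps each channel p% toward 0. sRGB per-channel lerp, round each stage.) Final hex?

#920b4f

Per channel, c → c + 0.11(0 − c):
  R: 176 − 19.36 = 156.64 → 157
  G: 13 + 0.11×(0−13) = 13 − 1.43 = 11.57 → 12
  B: 96 − 10.56 = 85.44 → 85
After the shade: rgb(157, 12, 85) = #9d0c55.
Lerp each channel 7% toward 0:
  R: 157 − 10.99 = 146.01 → 146
  G: 12 + 0.07×(0−12) = 12 − 0.84 = 11.16 → 11
  B: 85 + 0.07×(0−85) = 85 − 5.95 = 79.05 → 79
rgb(146, 11, 79) = #920b4f.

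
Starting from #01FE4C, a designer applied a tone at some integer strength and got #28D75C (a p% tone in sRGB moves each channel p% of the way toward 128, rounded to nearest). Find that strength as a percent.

#01FE4C is rgb(1, 254, 76); #28D75C is rgb(40, 215, 92).
On the R channel (widest range): 40 ≈ 1 + (p/100)(128 − 1), so p ≈ 100×(40 − 1)/(128 − 1) = 3900/127 = 30.71.
p = 31 reproduces all three channels after rounding.

31%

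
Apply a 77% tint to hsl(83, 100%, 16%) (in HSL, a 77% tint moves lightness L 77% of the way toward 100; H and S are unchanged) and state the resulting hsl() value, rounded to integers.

hsl(83, 100%, 81%)

L moves 77% from 16 toward 100: 16 + 64.68 = 80.68 → 81.
H and S are unchanged.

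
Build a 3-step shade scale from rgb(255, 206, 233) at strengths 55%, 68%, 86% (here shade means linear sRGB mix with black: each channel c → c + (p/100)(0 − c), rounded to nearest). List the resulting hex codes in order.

55%: (255 − 140.25 = 114.75→115, 206 − 113.3 = 92.7→93, 233 − 128.15 = 104.85→105) → #735D69
68%: (255 − 173.4 = 81.6→82, 206 − 140.08 = 65.92→66, 233 − 158.44 = 74.56→75) → #52424B
86%: (255 − 219.3 = 35.7→36, 206 − 177.16 = 28.84→29, 233 − 200.38 = 32.62→33) → #241D21

#735D69, #52424B, #241D21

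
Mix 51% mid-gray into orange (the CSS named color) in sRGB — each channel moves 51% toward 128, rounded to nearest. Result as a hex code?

#BE9241

CSS orange is rgb(255, 165, 0).
Per channel, c → c + 0.51(128 − c):
  R: 255 + 0.51×(128−255) = 255 − 64.77 = 190.23 → 190
  G: 165 + 0.51×(128−165) = 165 − 18.87 = 146.13 → 146
  B: 0 + 65.28 = 65.28 → 65
rgb(190, 146, 65) = #BE9241.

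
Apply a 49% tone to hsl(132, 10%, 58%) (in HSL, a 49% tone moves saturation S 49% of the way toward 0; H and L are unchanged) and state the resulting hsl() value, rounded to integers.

S moves 49% from 10 toward 0: 10 − 4.9 = 5.1 → 5.
H and L are unchanged.

hsl(132, 5%, 58%)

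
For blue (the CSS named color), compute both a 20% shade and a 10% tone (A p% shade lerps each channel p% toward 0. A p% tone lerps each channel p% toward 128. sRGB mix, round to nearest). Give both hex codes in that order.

#0000CC, #0D0DF2

CSS blue is rgb(0, 0, 255).
20% shade:
  R: 0 + 0.2×(0−0) = 0 + 0 = 0 → 0
  G: 0 + 0.2×(0−0) = 0 + 0 = 0 → 0
  B: 255 + 0.2×(0−255) = 255 − 51 = 204 → 204
  → #0000CC
10% tone:
  R: 0 + 12.8 = 12.8 → 13
  G: 0 + 12.8 = 12.8 → 13
  B: 255 − 12.7 = 242.3 → 242
  → #0D0DF2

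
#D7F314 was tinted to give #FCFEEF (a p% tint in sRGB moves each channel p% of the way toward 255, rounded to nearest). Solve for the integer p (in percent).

93%

#D7F314 is rgb(215, 243, 20); #FCFEEF is rgb(252, 254, 239).
On the B channel (widest range): 239 ≈ 20 + (p/100)(255 − 20), so p ≈ 100×(239 − 20)/(255 − 20) = 21900/235 = 93.19.
p = 93 reproduces all three channels after rounding.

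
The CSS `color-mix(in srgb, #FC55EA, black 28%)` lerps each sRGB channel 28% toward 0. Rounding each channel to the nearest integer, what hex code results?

#B53DA8

#FC55EA is rgb(252, 85, 234).
A 28% shade moves each channel 28% toward 0:
  R: 252 − 70.56 = 181.44 → 181
  G: 85 + 0.28×(0−85) = 85 − 23.8 = 61.2 → 61
  B: 234 − 65.52 = 168.48 → 168
rgb(181, 61, 168) = #B53DA8.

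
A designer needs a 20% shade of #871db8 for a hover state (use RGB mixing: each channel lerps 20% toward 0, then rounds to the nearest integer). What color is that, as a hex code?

#6c1793

#871db8 is rgb(135, 29, 184).
A 20% shade moves each channel 20% toward 0:
  R: 135 + 0.2×(0−135) = 135 − 27 = 108 → 108
  G: 29 − 5.8 = 23.2 → 23
  B: 184 + 0.2×(0−184) = 184 − 36.8 = 147.2 → 147
rgb(108, 23, 147) = #6c1793.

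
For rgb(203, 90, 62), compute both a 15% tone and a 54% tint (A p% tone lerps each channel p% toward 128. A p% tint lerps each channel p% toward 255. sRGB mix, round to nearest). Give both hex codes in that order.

#c06048, #e7b3a6

15% tone:
  R: 203 + 0.15×(128−203) = 203 − 11.25 = 191.75 → 192
  G: 90 + 0.15×(128−90) = 90 + 5.7 = 95.7 → 96
  B: 62 + 0.15×(128−62) = 62 + 9.9 = 71.9 → 72
  → #c06048
54% tint:
  R: 203 + 0.54×(255−203) = 203 + 28.08 = 231.08 → 231
  G: 90 + 0.54×(255−90) = 90 + 89.1 = 179.1 → 179
  B: 62 + 0.54×(255−62) = 62 + 104.22 = 166.22 → 166
  → #e7b3a6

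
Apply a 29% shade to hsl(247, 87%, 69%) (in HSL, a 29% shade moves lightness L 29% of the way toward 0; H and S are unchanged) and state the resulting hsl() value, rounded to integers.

hsl(247, 87%, 49%)

L moves 29% from 69 toward 0: 69 − 20.01 = 48.99 → 49.
H and S are unchanged.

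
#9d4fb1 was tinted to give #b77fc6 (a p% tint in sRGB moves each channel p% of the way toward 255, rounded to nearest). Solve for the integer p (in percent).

27%

#9d4fb1 is rgb(157, 79, 177); #b77fc6 is rgb(183, 127, 198).
On the G channel (widest range): 127 ≈ 79 + (p/100)(255 − 79), so p ≈ 100×(127 − 79)/(255 − 79) = 4800/176 = 27.27.
p = 27 reproduces all three channels after rounding.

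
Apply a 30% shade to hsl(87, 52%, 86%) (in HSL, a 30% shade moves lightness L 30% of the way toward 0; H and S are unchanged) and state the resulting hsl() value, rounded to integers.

hsl(87, 52%, 60%)

L moves 30% from 86 toward 0: 86 − 25.8 = 60.2 → 60.
H and S are unchanged.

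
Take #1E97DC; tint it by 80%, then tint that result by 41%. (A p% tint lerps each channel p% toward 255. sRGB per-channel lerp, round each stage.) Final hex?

#1E97DC is rgb(30, 151, 220).
Per channel, c → c + 0.8(255 − c):
  R: 30 + 0.8×(255−30) = 30 + 180 = 210 → 210
  G: 151 + 0.8×(255−151) = 151 + 83.2 = 234.2 → 234
  B: 220 + 0.8×(255−220) = 220 + 28 = 248 → 248
After the tint: rgb(210, 234, 248) = #D2EAF8.
Per channel, c → c + 0.41(255 − c):
  R: 210 + 18.45 = 228.45 → 228
  G: 234 + 0.41×(255−234) = 234 + 8.61 = 242.61 → 243
  B: 248 + 0.41×(255−248) = 248 + 2.87 = 250.87 → 251
rgb(228, 243, 251) = #E4F3FB.

#E4F3FB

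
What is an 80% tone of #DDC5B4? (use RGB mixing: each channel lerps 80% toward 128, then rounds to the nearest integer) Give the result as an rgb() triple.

rgb(147, 142, 138)

#DDC5B4 is rgb(221, 197, 180).
Per channel, c → c + 0.8(128 − c):
  R: 221 + 0.8×(128−221) = 221 − 74.4 = 146.6 → 147
  G: 197 + 0.8×(128−197) = 197 − 55.2 = 141.8 → 142
  B: 180 − 41.6 = 138.4 → 138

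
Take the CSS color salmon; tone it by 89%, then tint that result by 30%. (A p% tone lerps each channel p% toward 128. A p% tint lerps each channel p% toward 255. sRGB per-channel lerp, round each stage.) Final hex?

CSS salmon is rgb(250, 128, 114).
Lerp each channel 89% toward 128:
  R: 250 + 0.89×(128−250) = 250 − 108.58 = 141.42 → 141
  G: 128 + 0.89×(128−128) = 128 + 0 = 128 → 128
  B: 114 + 12.46 = 126.46 → 126
After the tone: rgb(141, 128, 126) = #8D807E.
A 30% tint moves each channel 30% toward 255:
  R: 141 + 34.2 = 175.2 → 175
  G: 128 + 38.1 = 166.1 → 166
  B: 126 + 0.3×(255−126) = 126 + 38.7 = 164.7 → 165
rgb(175, 166, 165) = #AFA6A5.

#AFA6A5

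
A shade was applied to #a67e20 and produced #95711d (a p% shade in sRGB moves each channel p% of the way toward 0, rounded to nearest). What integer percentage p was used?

10%

#a67e20 is rgb(166, 126, 32); #95711d is rgb(149, 113, 29).
On the R channel (widest range): 149 ≈ 166 + (p/100)(0 − 166), so p ≈ 100×(149 − 166)/(0 − 166) = -1700/-166 = 10.24.
p = 10 reproduces all three channels after rounding.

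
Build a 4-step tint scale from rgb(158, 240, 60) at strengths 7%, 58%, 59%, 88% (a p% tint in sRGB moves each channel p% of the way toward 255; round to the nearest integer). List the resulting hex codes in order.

#A5F14A, #D6F9AD, #D7F9AF, #F3FDE8

7%: (158 + 6.79 = 164.79→165, 240 + 1.05 = 241.05→241, 60 + 13.65 = 73.65→74) → #A5F14A
58%: (158 + 56.26 = 214.26→214, 240 + 8.7 = 248.7→249, 60 + 113.1 = 173.1→173) → #D6F9AD
59%: (158 + 57.23 = 215.23→215, 240 + 8.85 = 248.85→249, 60 + 115.05 = 175.05→175) → #D7F9AF
88%: (158 + 85.36 = 243.36→243, 240 + 13.2 = 253.2→253, 60 + 171.6 = 231.6→232) → #F3FDE8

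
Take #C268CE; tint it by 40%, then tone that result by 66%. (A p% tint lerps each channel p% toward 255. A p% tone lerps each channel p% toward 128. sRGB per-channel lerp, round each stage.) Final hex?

#9F8CA1

#C268CE is rgb(194, 104, 206).
Lerp each channel 40% toward 255:
  R: 194 + 24.4 = 218.4 → 218
  G: 104 + 60.4 = 164.4 → 164
  B: 206 + 19.6 = 225.6 → 226
After the tint: rgb(218, 164, 226) = #DAA4E2.
Per channel, c → c + 0.66(128 − c):
  R: 218 + 0.66×(128−218) = 218 − 59.4 = 158.6 → 159
  G: 164 + 0.66×(128−164) = 164 − 23.76 = 140.24 → 140
  B: 226 − 64.68 = 161.32 → 161
rgb(159, 140, 161) = #9F8CA1.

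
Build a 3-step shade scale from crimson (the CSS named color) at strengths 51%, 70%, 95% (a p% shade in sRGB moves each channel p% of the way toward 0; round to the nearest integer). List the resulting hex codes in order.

CSS crimson is rgb(220, 20, 60).
51%: (220 − 112.2 = 107.8→108, 20 − 10.2 = 9.8→10, 60 − 30.6 = 29.4→29) → #6C0A1D
70%: (220 − 154 = 66→66, 20 − 14 = 6→6, 60 − 42 = 18→18) → #420612
95%: (220 − 209 = 11→11, 20 − 19 = 1→1, 60 − 57 = 3→3) → #0B0103

#6C0A1D, #420612, #0B0103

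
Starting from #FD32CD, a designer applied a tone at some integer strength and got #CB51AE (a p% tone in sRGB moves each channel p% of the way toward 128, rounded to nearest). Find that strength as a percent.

#FD32CD is rgb(253, 50, 205); #CB51AE is rgb(203, 81, 174).
On the R channel (widest range): 203 ≈ 253 + (p/100)(128 − 253), so p ≈ 100×(203 − 253)/(128 − 253) = -5000/-125 = 40.00.
p = 40 reproduces all three channels after rounding.

40%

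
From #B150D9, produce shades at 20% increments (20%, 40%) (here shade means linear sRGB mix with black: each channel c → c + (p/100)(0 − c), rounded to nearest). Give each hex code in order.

#8E40AE, #6A3082

#B150D9 is rgb(177, 80, 217).
20%: (177 − 35.4 = 141.6→142, 80 − 16 = 64→64, 217 − 43.4 = 173.6→174) → #8E40AE
40%: (177 − 70.8 = 106.2→106, 80 − 32 = 48→48, 217 − 86.8 = 130.2→130) → #6A3082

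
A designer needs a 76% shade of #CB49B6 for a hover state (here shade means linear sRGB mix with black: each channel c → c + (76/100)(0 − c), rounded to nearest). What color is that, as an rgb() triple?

#CB49B6 is rgb(203, 73, 182).
Lerp each channel 76% toward 0:
  R: 203 − 154.28 = 48.72 → 49
  G: 73 + 0.76×(0−73) = 73 − 55.48 = 17.52 → 18
  B: 182 + 0.76×(0−182) = 182 − 138.32 = 43.68 → 44

rgb(49, 18, 44)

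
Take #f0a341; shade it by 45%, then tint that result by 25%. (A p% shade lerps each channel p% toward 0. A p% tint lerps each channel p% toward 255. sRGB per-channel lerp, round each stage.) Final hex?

#a3835b

#f0a341 is rgb(240, 163, 65).
Per channel, c → c + 0.45(0 − c):
  R: 240 − 108 = 132 → 132
  G: 163 − 73.35 = 89.65 → 90
  B: 65 − 29.25 = 35.75 → 36
After the shade: rgb(132, 90, 36) = #845a24.
Lerp each channel 25% toward 255:
  R: 132 + 0.25×(255−132) = 132 + 30.75 = 162.75 → 163
  G: 90 + 41.25 = 131.25 → 131
  B: 36 + 54.75 = 90.75 → 91
rgb(163, 131, 91) = #a3835b.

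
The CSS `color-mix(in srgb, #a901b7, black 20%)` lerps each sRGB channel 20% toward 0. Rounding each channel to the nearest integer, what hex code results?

#a901b7 is rgb(169, 1, 183).
Lerp each channel 20% toward 0:
  R: 169 − 33.8 = 135.2 → 135
  G: 1 − 0.2 = 0.8 → 1
  B: 183 − 36.6 = 146.4 → 146
rgb(135, 1, 146) = #870192.

#870192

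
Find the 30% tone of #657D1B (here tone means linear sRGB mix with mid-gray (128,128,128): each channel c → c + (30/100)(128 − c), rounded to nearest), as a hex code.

#657D1B is rgb(101, 125, 27).
A 30% tone moves each channel 30% toward 128:
  R: 101 + 8.1 = 109.1 → 109
  G: 125 + 0.3×(128−125) = 125 + 0.9 = 125.9 → 126
  B: 27 + 30.3 = 57.3 → 57
rgb(109, 126, 57) = #6D7E39.

#6D7E39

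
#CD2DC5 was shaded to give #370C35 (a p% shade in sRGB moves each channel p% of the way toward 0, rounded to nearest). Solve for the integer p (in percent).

#CD2DC5 is rgb(205, 45, 197); #370C35 is rgb(55, 12, 53).
On the R channel (widest range): 55 ≈ 205 + (p/100)(0 − 205), so p ≈ 100×(55 − 205)/(0 − 205) = -15000/-205 = 73.17.
p = 73 reproduces all three channels after rounding.

73%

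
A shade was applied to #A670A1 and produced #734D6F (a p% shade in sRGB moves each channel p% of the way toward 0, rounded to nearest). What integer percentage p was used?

31%

#A670A1 is rgb(166, 112, 161); #734D6F is rgb(115, 77, 111).
On the R channel (widest range): 115 ≈ 166 + (p/100)(0 − 166), so p ≈ 100×(115 − 166)/(0 − 166) = -5100/-166 = 30.72.
p = 31 reproduces all three channels after rounding.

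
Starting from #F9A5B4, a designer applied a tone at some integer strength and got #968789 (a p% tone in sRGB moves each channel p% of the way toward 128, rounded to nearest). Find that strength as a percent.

82%

#F9A5B4 is rgb(249, 165, 180); #968789 is rgb(150, 135, 137).
On the R channel (widest range): 150 ≈ 249 + (p/100)(128 − 249), so p ≈ 100×(150 − 249)/(128 − 249) = -9900/-121 = 81.82.
p = 82 reproduces all three channels after rounding.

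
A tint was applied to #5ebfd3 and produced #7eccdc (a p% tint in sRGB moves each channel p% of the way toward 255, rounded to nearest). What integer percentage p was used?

#5ebfd3 is rgb(94, 191, 211); #7eccdc is rgb(126, 204, 220).
On the R channel (widest range): 126 ≈ 94 + (p/100)(255 − 94), so p ≈ 100×(126 − 94)/(255 − 94) = 3200/161 = 19.88.
p = 20 reproduces all three channels after rounding.

20%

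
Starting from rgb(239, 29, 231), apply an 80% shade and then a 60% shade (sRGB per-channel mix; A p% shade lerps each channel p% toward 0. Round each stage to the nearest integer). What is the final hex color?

#130212

Lerp each channel 80% toward 0:
  R: 239 + 0.8×(0−239) = 239 − 191.2 = 47.8 → 48
  G: 29 + 0.8×(0−29) = 29 − 23.2 = 5.8 → 6
  B: 231 − 184.8 = 46.2 → 46
After the shade: rgb(48, 6, 46) = #30062e.
Per channel, c → c + 0.6(0 − c):
  R: 48 − 28.8 = 19.2 → 19
  G: 6 + 0.6×(0−6) = 6 − 3.6 = 2.4 → 2
  B: 46 + 0.6×(0−46) = 46 − 27.6 = 18.4 → 18
rgb(19, 2, 18) = #130212.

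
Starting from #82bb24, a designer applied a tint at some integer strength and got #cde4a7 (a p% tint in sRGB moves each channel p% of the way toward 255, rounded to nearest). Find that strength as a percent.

60%

#82bb24 is rgb(130, 187, 36); #cde4a7 is rgb(205, 228, 167).
On the B channel (widest range): 167 ≈ 36 + (p/100)(255 − 36), so p ≈ 100×(167 − 36)/(255 − 36) = 13100/219 = 59.82.
p = 60 reproduces all three channels after rounding.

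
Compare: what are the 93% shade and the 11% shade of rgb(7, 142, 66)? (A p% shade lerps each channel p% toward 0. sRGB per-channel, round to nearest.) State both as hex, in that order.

93% shade:
  R: 7 − 6.51 = 0.49 → 0
  G: 142 − 132.06 = 9.94 → 10
  B: 66 + 0.93×(0−66) = 66 − 61.38 = 4.62 → 5
  → #000A05
11% shade:
  R: 7 + 0.11×(0−7) = 7 − 0.77 = 6.23 → 6
  G: 142 + 0.11×(0−142) = 142 − 15.62 = 126.38 → 126
  B: 66 + 0.11×(0−66) = 66 − 7.26 = 58.74 → 59
  → #067E3B

#000A05, #067E3B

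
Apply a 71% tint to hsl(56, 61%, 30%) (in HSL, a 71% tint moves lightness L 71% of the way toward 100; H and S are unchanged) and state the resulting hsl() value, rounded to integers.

hsl(56, 61%, 80%)

L moves 71% from 30 toward 100: 30 + 49.7 = 79.7 → 80.
H and S are unchanged.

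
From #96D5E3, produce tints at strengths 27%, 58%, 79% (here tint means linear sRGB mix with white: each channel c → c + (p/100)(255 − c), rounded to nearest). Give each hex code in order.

#B2E0EB, #D3EDF3, #E9F6F9

#96D5E3 is rgb(150, 213, 227).
27%: (150 + 28.35 = 178.35→178, 213 + 11.34 = 224.34→224, 227 + 7.56 = 234.56→235) → #B2E0EB
58%: (150 + 60.9 = 210.9→211, 213 + 24.36 = 237.36→237, 227 + 16.24 = 243.24→243) → #D3EDF3
79%: (150 + 82.95 = 232.95→233, 213 + 33.18 = 246.18→246, 227 + 22.12 = 249.12→249) → #E9F6F9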